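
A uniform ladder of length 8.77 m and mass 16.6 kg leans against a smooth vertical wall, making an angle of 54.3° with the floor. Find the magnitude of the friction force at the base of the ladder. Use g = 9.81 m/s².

f ≈ 58.5 N

About the foot of the ladder:
Ladder weight 16.6×9.81 = 162.8 N acts at 4.385 m along the ladder; its horizontal arm is 4.385·cos54.3° = 2.559 m → τ = 416.6 N·m clockwise.
Wall normal N acts horizontally at the top; its moment arm is the height L sinθ = 8.77·sin54.3° = 7.122 m, counterclockwise.
Balancing moments: N × 7.122 = 416.6, giving N = 58.5 N.
ΣFx = 0: friction at the foot balances the wall's push, so f = N_wall = 58.5 N.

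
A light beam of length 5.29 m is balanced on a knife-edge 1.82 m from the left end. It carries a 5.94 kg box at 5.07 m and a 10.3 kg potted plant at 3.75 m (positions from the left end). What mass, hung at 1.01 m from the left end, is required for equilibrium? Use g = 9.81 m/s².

m ≈ 48.4 kg

Choose the knife-edge (at 1.82 m from the left end) as the axis so the support reaction has zero arm there.
Box: 5.94 × 9.81 = 58.27 N down at 5.07 m → arm 3.25 m, τ = 58.27 × 3.25 = 189.4 N·m clockwise.
Potted plant: 10.3 × 9.81 = 101 N down at 3.75 m → arm 1.93 m, τ = 101 × 1.93 = 194.9 N·m clockwise.
Net moment of known loads = 384.3 N·m clockwise.
An unknown mass m at 1.01 m has arm 0.81 m; its moment is m·g·0.81 counterclockwise.
Balancing moments: m × 9.81 × 0.81 = 384.3, giving m = 384.3 / (9.81 × 0.81) = 48.4 kg.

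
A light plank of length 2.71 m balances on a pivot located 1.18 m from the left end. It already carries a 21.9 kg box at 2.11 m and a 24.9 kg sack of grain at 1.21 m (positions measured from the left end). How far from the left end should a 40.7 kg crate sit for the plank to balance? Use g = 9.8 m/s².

x ≈ 0.661 m from the left end

Choose the pivot (at 1.18 m from the left end) as the axis so the support reaction has zero arm there.
Box: 21.9 × 9.8 = 214.6 N down at 2.11 m → arm 0.93 m, τ = 214.6 × 0.93 = 199.6 N·m clockwise.
Sack of grain: 24.9 × 9.8 = 244 N down at 1.21 m → arm 0.03 m, τ = 244 × 0.03 = 7.32 N·m clockwise.
Net moment of existing loads = 206.9 N·m clockwise.
The crate weighs 40.7 × 9.8 = 398.9 N and must supply an equal counterclockwise moment, so its lever arm about the pivot is 206.9 / 398.9 = 0.519 m.
That puts it at 1.18 − 0.519 = 0.661 m from the left end.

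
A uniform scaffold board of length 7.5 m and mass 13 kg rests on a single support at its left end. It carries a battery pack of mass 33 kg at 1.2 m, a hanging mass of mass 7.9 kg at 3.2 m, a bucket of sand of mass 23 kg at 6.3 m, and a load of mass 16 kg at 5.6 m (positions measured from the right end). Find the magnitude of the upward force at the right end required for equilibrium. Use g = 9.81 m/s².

Choose the left end as the axis so the unknown pivot reaction has zero arm there.
Beam weight: 13 × 9.81 = 127.5 N down at 3.75 m → arm 3.75 m, τ = 127.5 × 3.75 = 478.1 N·m clockwise.
Battery pack: 33 × 9.81 = 323.7 N down at 1.2 m → arm 6.3 m, τ = 323.7 × 6.3 = 2039 N·m clockwise.
Hanging mass: 7.9 × 9.81 = 77.5 N down at 3.2 m → arm 4.3 m, τ = 77.5 × 4.3 = 333.2 N·m clockwise.
Bucket of sand: 23 × 9.81 = 225.6 N down at 6.3 m → arm 1.2 m, τ = 225.6 × 1.2 = 270.7 N·m clockwise.
Load: 16 × 9.81 = 157 N down at 5.6 m → arm 1.9 m, τ = 157 × 1.9 = 298.3 N·m clockwise.
Net moment of the loads = 3419 N·m clockwise.
The upward force F acts at the right end, arm 7.5 m, giving F × 7.5 counterclockwise.
Setting net torque to zero: F × 7.5 = 3419 → F = 3419 / 7.5 = 456 N.

F ≈ 456 N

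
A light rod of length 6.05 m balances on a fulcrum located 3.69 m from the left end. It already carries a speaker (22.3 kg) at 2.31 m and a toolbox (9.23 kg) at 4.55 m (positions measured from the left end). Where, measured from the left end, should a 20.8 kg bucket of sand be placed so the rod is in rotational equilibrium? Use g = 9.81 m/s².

x ≈ 4.79 m from the left end

Take moments about the fulcrum (at 3.69 m from the left end).
Speaker: 22.3 × 9.81 = 218.8 N down at 2.31 m → arm 1.38 m, τ = 218.8 × 1.38 = 301.9 N·m counterclockwise.
Toolbox: 9.23 × 9.81 = 90.55 N down at 4.55 m → arm 0.86 m, τ = 90.55 × 0.86 = 77.87 N·m clockwise.
Net moment of existing loads = 224 N·m counterclockwise.
The bucket of sand weighs 20.8 × 9.81 = 204 N and must supply an equal clockwise moment, so its lever arm about the fulcrum is 224 / 204 = 1.1 m.
That puts it at 3.69 + 1.1 = 4.79 m from the left end.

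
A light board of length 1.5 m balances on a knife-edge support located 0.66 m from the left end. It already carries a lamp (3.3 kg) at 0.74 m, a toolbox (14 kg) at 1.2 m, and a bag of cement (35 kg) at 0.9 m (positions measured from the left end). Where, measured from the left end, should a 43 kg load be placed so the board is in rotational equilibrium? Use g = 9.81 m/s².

x ≈ 0.283 m from the left end

Sum moments about the knife-edge support (at 0.66 m from the left end) (the support reaction has zero arm there).
Lamp: 3.3 × 9.81 = 32.37 N down at 0.74 m → arm 0.08 m, τ = 32.37 × 0.08 = 2.59 N·m clockwise.
Toolbox: 14 × 9.81 = 137.3 N down at 1.2 m → arm 0.54 m, τ = 137.3 × 0.54 = 74.14 N·m clockwise.
Bag of cement: 35 × 9.81 = 343.4 N down at 0.9 m → arm 0.24 m, τ = 343.4 × 0.24 = 82.42 N·m clockwise.
Net moment of existing loads = 159.2 N·m clockwise.
The load weighs 43 × 9.81 = 421.8 N and must supply an equal counterclockwise moment, so its lever arm about the knife-edge support is 159.2 / 421.8 = 0.377 m.
That puts it at 0.66 − 0.377 = 0.283 m from the left end.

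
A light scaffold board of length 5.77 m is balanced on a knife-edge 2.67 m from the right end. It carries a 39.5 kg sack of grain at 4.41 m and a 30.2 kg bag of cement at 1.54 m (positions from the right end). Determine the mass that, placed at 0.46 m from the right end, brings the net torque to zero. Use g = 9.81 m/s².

Choose the knife-edge (at 2.67 m from the right end) as the axis so the support reaction has zero arm there.
Sack of grain: 39.5 × 9.81 = 387.5 N down at 4.41 m → arm 1.74 m, τ = 387.5 × 1.74 = 674.2 N·m counterclockwise.
Bag of cement: 30.2 × 9.81 = 296.3 N down at 1.54 m → arm 1.13 m, τ = 296.3 × 1.13 = 334.8 N·m clockwise.
Net moment of known loads = 339.4 N·m counterclockwise.
An unknown mass m at 0.46 m has arm 2.21 m; its moment is m·g·2.21 clockwise.
Στ = 0 ⇒ m × 9.81 × 2.21 = 339.4 ⇒ m = 339.4 / (9.81 × 2.21) = 15.7 kg.

m ≈ 15.7 kg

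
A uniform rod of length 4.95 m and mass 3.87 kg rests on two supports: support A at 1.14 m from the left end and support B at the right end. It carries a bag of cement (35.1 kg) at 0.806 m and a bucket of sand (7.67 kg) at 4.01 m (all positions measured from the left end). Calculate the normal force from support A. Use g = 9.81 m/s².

R_A ≈ 418 N

About support B:
Beam weight: 3.87 × 9.81 = 37.96 N down at 2.475 m → arm 2.475 m, τ = 37.96 × 2.475 = 93.95 N·m counterclockwise.
Bag of cement: 35.1 × 9.81 = 344.3 N down at 0.806 m → arm 4.144 m, τ = 344.3 × 4.144 = 1427 N·m counterclockwise.
Bucket of sand: 7.67 × 9.81 = 75.24 N down at 4.01 m → arm 0.94 m, τ = 75.24 × 0.94 = 70.73 N·m counterclockwise.
Net load moment about support B = 1592 N·m counterclockwise.
Reaction R at support A is upward at 1.14 m, arm 3.81 m → moment R × 3.81 clockwise.
Setting net torque to zero: R × 3.81 = 1592 → R = 418 N.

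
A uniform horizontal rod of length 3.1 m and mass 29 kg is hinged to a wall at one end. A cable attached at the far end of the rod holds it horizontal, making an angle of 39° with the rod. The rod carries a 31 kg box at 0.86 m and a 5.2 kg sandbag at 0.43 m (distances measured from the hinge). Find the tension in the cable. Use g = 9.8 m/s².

T ≈ 371 N

Sum moments about the hinge (the unknown hinge reaction has zero arm there).
Beam weight: 29 × 9.8 = 284.2 N down at 1.55 m → arm 1.55 m, τ = 284.2 × 1.55 = 440.5 N·m clockwise.
Box: 31 × 9.8 = 303.8 N down at 0.86 m → arm 0.86 m, τ = 303.8 × 0.86 = 261.3 N·m clockwise.
Sandbag: 5.2 × 9.8 = 50.96 N down at 0.43 m → arm 0.43 m, τ = 50.96 × 0.43 = 21.91 N·m clockwise.
Total clockwise load moment = 723.7 N·m.
The cable tension T acts at 3.1 m; only its component perpendicular to the rod, T sinθ, produces torque. sin 39° = 0.6293.
For rotational equilibrium, T × 3.1 × 0.6293 = 723.7, so T = 723.7 / 1.951 = 371 N.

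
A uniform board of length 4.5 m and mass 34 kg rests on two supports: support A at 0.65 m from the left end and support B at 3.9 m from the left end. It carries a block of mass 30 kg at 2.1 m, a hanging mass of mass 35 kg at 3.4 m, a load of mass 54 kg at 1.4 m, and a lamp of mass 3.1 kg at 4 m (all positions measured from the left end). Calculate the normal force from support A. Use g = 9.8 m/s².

R_A ≈ 791 N

About support B:
Beam weight: 34 × 9.8 = 333.2 N down at 2.25 m → arm 1.65 m, τ = 333.2 × 1.65 = 549.8 N·m counterclockwise.
Block: 30 × 9.8 = 294 N down at 2.1 m → arm 1.8 m, τ = 294 × 1.8 = 529.2 N·m counterclockwise.
Hanging mass: 35 × 9.8 = 343 N down at 3.4 m → arm 0.5 m, τ = 343 × 0.5 = 171.5 N·m counterclockwise.
Load: 54 × 9.8 = 529.2 N down at 1.4 m → arm 2.5 m, τ = 529.2 × 2.5 = 1323 N·m counterclockwise.
Lamp: 3.1 × 9.8 = 30.38 N down at 4 m → arm 0.1 m, τ = 30.38 × 0.1 = 3.038 N·m clockwise.
Net load moment about support B = 2570 N·m counterclockwise.
Reaction R at support A is upward at 0.65 m, arm 3.25 m → moment R × 3.25 clockwise.
Balancing moments: R × 3.25 = 2570, giving R = 791 N.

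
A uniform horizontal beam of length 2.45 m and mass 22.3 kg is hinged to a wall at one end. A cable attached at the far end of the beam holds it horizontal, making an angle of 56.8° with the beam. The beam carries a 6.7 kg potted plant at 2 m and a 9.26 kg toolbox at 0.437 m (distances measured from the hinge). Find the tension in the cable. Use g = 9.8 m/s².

Sum moments about the hinge (the unknown hinge reaction has zero arm there).
Beam weight: 22.3 × 9.8 = 218.5 N down at 1.225 m → arm 1.225 m, τ = 218.5 × 1.225 = 267.7 N·m clockwise.
Potted plant: 6.7 × 9.8 = 65.66 N down at 2 m → arm 2 m, τ = 65.66 × 2 = 131.3 N·m clockwise.
Toolbox: 9.26 × 9.8 = 90.75 N down at 0.437 m → arm 0.437 m, τ = 90.75 × 0.437 = 39.66 N·m clockwise.
Total clockwise load moment = 438.7 N·m.
The cable tension T acts at 2.45 m; only its component perpendicular to the beam, T sinθ, produces torque. sin 56.8° = 0.8368.
Στ = 0 ⇒ T × 2.45 × 0.8368 = 438.7 ⇒ T = 438.7 / 2.05 = 214 N.

T ≈ 214 N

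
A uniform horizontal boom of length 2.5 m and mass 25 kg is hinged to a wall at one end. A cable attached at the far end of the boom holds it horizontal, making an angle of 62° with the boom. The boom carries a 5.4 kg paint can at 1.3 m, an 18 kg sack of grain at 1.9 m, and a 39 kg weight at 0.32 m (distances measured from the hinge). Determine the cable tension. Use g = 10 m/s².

Sum moments about the hinge (the unknown hinge reaction has zero arm there).
Beam weight: 25 × 10 = 250 N down at 1.25 m → arm 1.25 m, τ = 250 × 1.25 = 312.5 N·m clockwise.
Paint can: 5.4 × 10 = 54 N down at 1.3 m → arm 1.3 m, τ = 54 × 1.3 = 70.2 N·m clockwise.
Sack of grain: 18 × 10 = 180 N down at 1.9 m → arm 1.9 m, τ = 180 × 1.9 = 342 N·m clockwise.
Weight: 39 × 10 = 390 N down at 0.32 m → arm 0.32 m, τ = 390 × 0.32 = 124.8 N·m clockwise.
Total clockwise load moment = 849.5 N·m.
The cable tension T acts at 2.5 m; only its component perpendicular to the boom, T sinθ, produces torque. sin 62° = 0.8829.
Balancing moments: T × 2.5 × 0.8829 = 849.5, giving T = 849.5 / 2.207 = 385 N.

T ≈ 385 N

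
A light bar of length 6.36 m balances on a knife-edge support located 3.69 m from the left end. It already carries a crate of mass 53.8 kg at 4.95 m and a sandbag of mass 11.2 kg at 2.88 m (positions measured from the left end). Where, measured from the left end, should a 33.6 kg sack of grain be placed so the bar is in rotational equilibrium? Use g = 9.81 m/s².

Take moments about the knife-edge support (at 3.69 m from the left end).
Crate: 53.8 × 9.81 = 527.8 N down at 4.95 m → arm 1.26 m, τ = 527.8 × 1.26 = 665 N·m clockwise.
Sandbag: 11.2 × 9.81 = 109.9 N down at 2.88 m → arm 0.81 m, τ = 109.9 × 0.81 = 89.02 N·m counterclockwise.
Net moment of existing loads = 576 N·m clockwise.
The sack of grain weighs 33.6 × 9.81 = 329.6 N and must supply an equal counterclockwise moment, so its lever arm about the knife-edge support is 576 / 329.6 = 1.75 m.
That puts it at 3.69 − 1.75 = 1.94 m from the left end.

x ≈ 1.94 m from the left end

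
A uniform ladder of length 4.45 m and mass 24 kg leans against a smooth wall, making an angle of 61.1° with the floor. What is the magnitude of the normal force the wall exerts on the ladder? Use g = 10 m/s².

About the foot of the ladder:
Ladder weight 24×10 = 240 N acts at 2.225 m along the ladder; its horizontal arm is 2.225·cos61.1° = 1.075 m → τ = 258 N·m clockwise.
Wall normal N acts horizontally at the top; its moment arm is the height L sinθ = 4.45·sin61.1° = 3.896 m, counterclockwise.
Setting net torque to zero: N × 3.896 = 258 → N = 66.2 N.

N_wall ≈ 66.2 N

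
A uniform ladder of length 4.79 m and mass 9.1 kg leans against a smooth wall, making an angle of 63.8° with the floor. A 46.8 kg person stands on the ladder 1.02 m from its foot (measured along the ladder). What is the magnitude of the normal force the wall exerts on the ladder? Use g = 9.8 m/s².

Choose the foot of the ladder as the axis so the floor normal and friction both act there and drop out.
Ladder weight 9.1×9.8 = 89.18 N acts at 2.395 m along the ladder; its horizontal arm is 2.395·cos63.8° = 1.057 m → τ = 94.26 N·m clockwise.
Person: 46.8×9.8 = 458.6 N at 1.02 m → arm 0.4503 m → τ = 206.5 N·m clockwise.
Wall normal N acts horizontally at the top; its moment arm is the height L sinθ = 4.79·sin63.8° = 4.298 m, counterclockwise.
Στ = 0 ⇒ N × 4.298 = 300.8 ⇒ N = 70 N.

N_wall ≈ 70 N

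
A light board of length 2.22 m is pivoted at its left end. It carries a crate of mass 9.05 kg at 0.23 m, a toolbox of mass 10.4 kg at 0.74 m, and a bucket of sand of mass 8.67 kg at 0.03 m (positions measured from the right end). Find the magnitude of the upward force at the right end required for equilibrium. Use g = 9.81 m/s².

Choose the left end as the axis so the unknown pivot reaction has zero arm there.
Crate: 9.05 × 9.81 = 88.78 N down at 0.23 m → arm 1.99 m, τ = 88.78 × 1.99 = 176.7 N·m clockwise.
Toolbox: 10.4 × 9.81 = 102 N down at 0.74 m → arm 1.48 m, τ = 102 × 1.48 = 151 N·m clockwise.
Bucket of sand: 8.67 × 9.81 = 85.05 N down at 0.03 m → arm 2.19 m, τ = 85.05 × 2.19 = 186.3 N·m clockwise.
Net moment of the loads = 514 N·m clockwise.
The upward force F acts at the right end, arm 2.22 m, giving F × 2.22 counterclockwise.
Στ = 0 ⇒ F × 2.22 = 514 ⇒ F = 514 / 2.22 = 232 N.

F ≈ 232 N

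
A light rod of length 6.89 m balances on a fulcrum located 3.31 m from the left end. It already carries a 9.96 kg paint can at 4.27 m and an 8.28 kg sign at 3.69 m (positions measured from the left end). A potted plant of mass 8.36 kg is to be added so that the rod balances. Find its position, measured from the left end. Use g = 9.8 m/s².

x ≈ 1.79 m from the left end

About the fulcrum (at 3.31 m from the left end):
Paint can: 9.96 × 9.8 = 97.61 N down at 4.27 m → arm 0.96 m, τ = 97.61 × 0.96 = 93.71 N·m clockwise.
Sign: 8.28 × 9.8 = 81.14 N down at 3.69 m → arm 0.38 m, τ = 81.14 × 0.38 = 30.83 N·m clockwise.
Net moment of existing loads = 124.5 N·m clockwise.
The potted plant weighs 8.36 × 9.8 = 81.93 N and must supply an equal counterclockwise moment, so its lever arm about the fulcrum is 124.5 / 81.93 = 1.52 m.
That puts it at 3.31 − 1.52 = 1.79 m from the left end.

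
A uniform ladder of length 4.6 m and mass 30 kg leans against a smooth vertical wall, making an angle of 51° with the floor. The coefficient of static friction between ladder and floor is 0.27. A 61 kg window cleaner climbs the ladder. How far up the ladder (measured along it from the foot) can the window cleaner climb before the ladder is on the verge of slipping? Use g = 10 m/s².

Taking torques about the foot of the ladder:
Ladder weight 30×10 = 300 N acts at 2.3 m along the ladder; its horizontal arm is 2.3·cos51° = 1.447 m → τ = 434.1 N·m clockwise.
Window cleaner weight 61×10 = 610 N at distance d → arm d·cos51° → τ = 610·d·0.6293 clockwise.
Wall normal N at the top has arm L sinθ = 3.575 m counterclockwise, so Στ = 0 gives N·3.575 = 434.1 + 383.9·d.
ΣFy = 0 ⇒ N_floor = 910 N, so the maximum friction is μ_s·N_floor = 0.27×910 = 245.7 N. ΣFx = 0 ⇒ N_wall = f, so at the slipping point N = 245.7 N.
Substituting: 245.7×3.575 = 434.1 + 383.9·d ⇒ d = (878.4 − 434.1) / 383.9 = 1.16 m.

d ≈ 1.16 m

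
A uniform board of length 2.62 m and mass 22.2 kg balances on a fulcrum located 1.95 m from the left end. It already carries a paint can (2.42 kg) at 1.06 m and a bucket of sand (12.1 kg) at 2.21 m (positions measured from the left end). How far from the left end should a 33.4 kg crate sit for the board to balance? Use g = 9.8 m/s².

x ≈ 2.35 m from the left end

About the fulcrum (at 1.95 m from the left end):
Beam weight: 22.2 × 9.8 = 217.6 N down at 1.31 m → arm 0.64 m, τ = 217.6 × 0.64 = 139.3 N·m counterclockwise.
Paint can: 2.42 × 9.8 = 23.72 N down at 1.06 m → arm 0.89 m, τ = 23.72 × 0.89 = 21.11 N·m counterclockwise.
Bucket of sand: 12.1 × 9.8 = 118.6 N down at 2.21 m → arm 0.26 m, τ = 118.6 × 0.26 = 30.84 N·m clockwise.
Net moment of existing loads = 129.6 N·m counterclockwise.
The crate weighs 33.4 × 9.8 = 327.3 N and must supply an equal clockwise moment, so its lever arm about the fulcrum is 129.6 / 327.3 = 0.396 m.
That puts it at 1.95 + 0.396 = 2.35 m from the left end.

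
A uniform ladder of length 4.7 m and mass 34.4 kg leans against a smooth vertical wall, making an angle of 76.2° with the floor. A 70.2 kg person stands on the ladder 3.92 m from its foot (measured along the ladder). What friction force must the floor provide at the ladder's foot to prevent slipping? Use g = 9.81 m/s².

Choose the foot of the ladder as the axis so the floor normal and friction both act there and drop out.
Ladder weight 34.4×9.81 = 337.5 N acts at 2.35 m along the ladder; its horizontal arm is 2.35·cos76.2° = 0.5606 m → τ = 189.2 N·m clockwise.
Person: 70.2×9.81 = 688.7 N at 3.92 m → arm 0.9351 m → τ = 644 N·m clockwise.
Wall normal N acts horizontally at the top; its moment arm is the height L sinθ = 4.7·sin76.2° = 4.564 m, counterclockwise.
Setting net torque to zero: N × 4.564 = 833.2 → N = 183 N.
ΣFx = 0: friction at the foot balances the wall's push, so f = N_wall = 183 N.

f ≈ 183 N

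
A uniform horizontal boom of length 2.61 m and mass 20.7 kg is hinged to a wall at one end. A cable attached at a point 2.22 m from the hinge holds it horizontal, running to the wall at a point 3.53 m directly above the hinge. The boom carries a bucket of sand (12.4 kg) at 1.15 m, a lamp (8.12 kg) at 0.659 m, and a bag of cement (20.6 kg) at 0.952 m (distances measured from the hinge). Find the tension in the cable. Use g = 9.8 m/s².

Taking torques about the hinge:
Beam weight: 20.7 × 9.8 = 202.9 N down at 1.305 m → arm 1.305 m, τ = 202.9 × 1.305 = 264.8 N·m clockwise.
Bucket of sand: 12.4 × 9.8 = 121.5 N down at 1.15 m → arm 1.15 m, τ = 121.5 × 1.15 = 139.7 N·m clockwise.
Lamp: 8.12 × 9.8 = 79.58 N down at 0.659 m → arm 0.659 m, τ = 79.58 × 0.659 = 52.44 N·m clockwise.
Bag of cement: 20.6 × 9.8 = 201.9 N down at 0.952 m → arm 0.952 m, τ = 201.9 × 0.952 = 192.2 N·m clockwise.
Total clockwise load moment = 649.1 N·m.
The cable tension T acts at 2.22 m; only its component perpendicular to the boom, T sinθ, produces torque. sinθ = h/√(h²+d²) = 3.53/√(3.53²+2.22²) = 0.8465.
Στ = 0 ⇒ T × 2.22 × 0.8465 = 649.1 ⇒ T = 649.1 / 1.879 = 345 N.

T ≈ 345 N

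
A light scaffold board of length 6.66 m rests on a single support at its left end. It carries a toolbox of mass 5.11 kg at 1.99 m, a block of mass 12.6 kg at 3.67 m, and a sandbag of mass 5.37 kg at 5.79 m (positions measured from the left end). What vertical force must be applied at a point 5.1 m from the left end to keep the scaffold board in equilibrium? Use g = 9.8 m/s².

F ≈ 168 N

About the left end:
Toolbox: 5.11 × 9.8 = 50.08 N down at 1.99 m → arm 1.99 m, τ = 50.08 × 1.99 = 99.66 N·m clockwise.
Block: 12.6 × 9.8 = 123.5 N down at 3.67 m → arm 3.67 m, τ = 123.5 × 3.67 = 453.2 N·m clockwise.
Sandbag: 5.37 × 9.8 = 52.63 N down at 5.79 m → arm 5.79 m, τ = 52.63 × 5.79 = 304.7 N·m clockwise.
Net moment of the loads = 857.6 N·m clockwise.
The upward force F acts at a point 5.1 m from the left end, arm 5.1 m, giving F × 5.1 counterclockwise.
Setting net torque to zero: F × 5.1 = 857.6 → F = 857.6 / 5.1 = 168 N.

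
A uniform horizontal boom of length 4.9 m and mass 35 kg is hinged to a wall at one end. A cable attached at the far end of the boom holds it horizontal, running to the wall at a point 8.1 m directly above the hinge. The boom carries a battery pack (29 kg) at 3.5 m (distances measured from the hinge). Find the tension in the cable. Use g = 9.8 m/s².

Take moments about the hinge.
Beam weight: 35 × 9.8 = 343 N down at 2.45 m → arm 2.45 m, τ = 343 × 2.45 = 840.4 N·m clockwise.
Battery pack: 29 × 9.8 = 284.2 N down at 3.5 m → arm 3.5 m, τ = 284.2 × 3.5 = 994.7 N·m clockwise.
Total clockwise load moment = 1835 N·m.
The cable tension T acts at 4.9 m; only its component perpendicular to the boom, T sinθ, produces torque. sinθ = h/√(h²+d²) = 8.1/√(8.1²+4.9²) = 0.8556.
Setting net torque to zero: T × 4.9 × 0.8556 = 1835 → T = 1835 / 4.192 = 438 N.

T ≈ 438 N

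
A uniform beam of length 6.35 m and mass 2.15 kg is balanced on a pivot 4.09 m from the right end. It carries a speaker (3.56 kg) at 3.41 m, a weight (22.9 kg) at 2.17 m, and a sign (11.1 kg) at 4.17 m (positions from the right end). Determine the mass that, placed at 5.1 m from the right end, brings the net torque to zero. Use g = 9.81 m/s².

Sum moments about the pivot (at 4.09 m from the right end) (the support reaction has zero arm there).
Beam weight: 2.15 × 9.81 = 21.09 N down at 3.175 m → arm 0.915 m, τ = 21.09 × 0.915 = 19.3 N·m clockwise.
Speaker: 3.56 × 9.81 = 34.92 N down at 3.41 m → arm 0.68 m, τ = 34.92 × 0.68 = 23.75 N·m clockwise.
Weight: 22.9 × 9.81 = 224.6 N down at 2.17 m → arm 1.92 m, τ = 224.6 × 1.92 = 431.2 N·m clockwise.
Sign: 11.1 × 9.81 = 108.9 N down at 4.17 m → arm 0.08 m, τ = 108.9 × 0.08 = 8.712 N·m counterclockwise.
Net moment of known loads = 465.5 N·m clockwise.
An unknown mass m at 5.1 m has arm 1.01 m; its moment is m·g·1.01 counterclockwise.
Στ = 0 ⇒ m × 9.81 × 1.01 = 465.5 ⇒ m = 465.5 / (9.81 × 1.01) = 47 kg.

m ≈ 47 kg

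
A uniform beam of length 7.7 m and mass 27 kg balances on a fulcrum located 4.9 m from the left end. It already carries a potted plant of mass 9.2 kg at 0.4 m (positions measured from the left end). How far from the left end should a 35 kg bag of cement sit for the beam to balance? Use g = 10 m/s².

About the fulcrum (at 4.9 m from the left end):
Beam weight: 27 × 10 = 270 N down at 3.85 m → arm 1.05 m, τ = 270 × 1.05 = 283.5 N·m counterclockwise.
Potted plant: 9.2 × 10 = 92 N down at 0.4 m → arm 4.5 m, τ = 92 × 4.5 = 414 N·m counterclockwise.
Net moment of existing loads = 697.5 N·m counterclockwise.
The bag of cement weighs 35 × 10 = 350 N and must supply an equal clockwise moment, so its lever arm about the fulcrum is 697.5 / 350 = 1.99 m.
That puts it at 4.9 + 1.99 = 6.89 m from the left end.

x ≈ 6.89 m from the left end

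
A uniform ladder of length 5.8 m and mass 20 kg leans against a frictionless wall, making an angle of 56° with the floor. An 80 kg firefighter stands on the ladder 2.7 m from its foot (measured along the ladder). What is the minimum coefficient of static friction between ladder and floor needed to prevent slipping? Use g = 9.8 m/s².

μ_min ≈ 0.319

Taking torques about the foot of the ladder:
Ladder weight 20×9.8 = 196 N acts at 2.9 m along the ladder; its horizontal arm is 2.9·cos56° = 1.622 m → τ = 317.9 N·m clockwise.
Firefighter: 80×9.8 = 784 N at 2.7 m → arm 1.51 m → τ = 1184 N·m clockwise.
Wall normal N acts horizontally at the top; its moment arm is the height L sinθ = 5.8·sin56° = 4.808 m, counterclockwise.
Balancing moments: N × 4.808 = 1502, giving N = 312.4 N.
ΣFx = 0 ⇒ f = N_wall = 312.4 N. ΣFy = 0 ⇒ N_floor = 980 N.
μ_min = f / N_floor = 312.4 / 980 = 0.319.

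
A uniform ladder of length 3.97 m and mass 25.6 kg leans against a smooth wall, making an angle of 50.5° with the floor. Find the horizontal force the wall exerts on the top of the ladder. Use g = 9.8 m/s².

N_wall ≈ 103 N

Taking torques about the foot of the ladder:
Ladder weight 25.6×9.8 = 250.9 N acts at 1.985 m along the ladder; its horizontal arm is 1.985·cos50.5° = 1.263 m → τ = 316.9 N·m clockwise.
Wall normal N acts horizontally at the top; its moment arm is the height L sinθ = 3.97·sin50.5° = 3.063 m, counterclockwise.
Balancing moments: N × 3.063 = 316.9, giving N = 103 N.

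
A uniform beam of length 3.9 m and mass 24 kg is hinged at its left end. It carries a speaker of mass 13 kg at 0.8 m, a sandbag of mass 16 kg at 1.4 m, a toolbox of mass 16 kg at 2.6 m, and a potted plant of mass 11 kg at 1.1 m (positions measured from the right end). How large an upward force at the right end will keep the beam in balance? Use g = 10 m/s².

F ≈ 458 N

Sum moments about the left end (the unknown pivot reaction has zero arm there).
Beam weight: 24 × 10 = 240 N down at 1.95 m → arm 1.95 m, τ = 240 × 1.95 = 468 N·m clockwise.
Speaker: 13 × 10 = 130 N down at 0.8 m → arm 3.1 m, τ = 130 × 3.1 = 403 N·m clockwise.
Sandbag: 16 × 10 = 160 N down at 1.4 m → arm 2.5 m, τ = 160 × 2.5 = 400 N·m clockwise.
Toolbox: 16 × 10 = 160 N down at 2.6 m → arm 1.3 m, τ = 160 × 1.3 = 208 N·m clockwise.
Potted plant: 11 × 10 = 110 N down at 1.1 m → arm 2.8 m, τ = 110 × 2.8 = 308 N·m clockwise.
Net moment of the loads = 1787 N·m clockwise.
The upward force F acts at the right end, arm 3.9 m, giving F × 3.9 counterclockwise.
Balancing moments: F × 3.9 = 1787, giving F = 1787 / 3.9 = 458 N.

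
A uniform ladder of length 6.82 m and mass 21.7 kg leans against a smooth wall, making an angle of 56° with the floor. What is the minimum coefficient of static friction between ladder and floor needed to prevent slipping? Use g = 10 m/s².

About the foot of the ladder:
Ladder weight 21.7×10 = 217 N acts at 3.41 m along the ladder; its horizontal arm is 3.41·cos56° = 1.907 m → τ = 413.8 N·m clockwise.
Wall normal N acts horizontally at the top; its moment arm is the height L sinθ = 6.82·sin56° = 5.654 m, counterclockwise.
Balancing moments: N × 5.654 = 413.8, giving N = 73.19 N.
ΣFx = 0 ⇒ f = N_wall = 73.19 N. ΣFy = 0 ⇒ N_floor = 217 N.
μ_min = f / N_floor = 73.19 / 217 = 0.337.

μ_min ≈ 0.337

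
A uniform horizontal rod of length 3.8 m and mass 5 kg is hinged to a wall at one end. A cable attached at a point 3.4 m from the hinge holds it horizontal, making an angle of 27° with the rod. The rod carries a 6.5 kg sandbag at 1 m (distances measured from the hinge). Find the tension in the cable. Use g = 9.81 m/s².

Choose the hinge as the axis so the unknown hinge reaction has zero arm there.
Beam weight: 5 × 9.81 = 49.05 N down at 1.9 m → arm 1.9 m, τ = 49.05 × 1.9 = 93.19 N·m clockwise.
Sandbag: 6.5 × 9.81 = 63.77 N down at 1 m → arm 1 m, τ = 63.77 × 1 = 63.77 N·m clockwise.
Total clockwise load moment = 157 N·m.
The cable tension T acts at 3.4 m; only its component perpendicular to the rod, T sinθ, produces torque. sin 27° = 0.454.
Setting net torque to zero: T × 3.4 × 0.454 = 157 → T = 157 / 1.544 = 102 N.

T ≈ 102 N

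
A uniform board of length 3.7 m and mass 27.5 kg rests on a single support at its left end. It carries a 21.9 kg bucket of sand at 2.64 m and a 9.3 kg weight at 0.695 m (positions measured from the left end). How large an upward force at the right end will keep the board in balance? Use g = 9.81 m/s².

F ≈ 305 N

Take moments about the left end.
Beam weight: 27.5 × 9.81 = 269.8 N down at 1.85 m → arm 1.85 m, τ = 269.8 × 1.85 = 499.1 N·m clockwise.
Bucket of sand: 21.9 × 9.81 = 214.8 N down at 2.64 m → arm 2.64 m, τ = 214.8 × 2.64 = 567.1 N·m clockwise.
Weight: 9.3 × 9.81 = 91.23 N down at 0.695 m → arm 0.695 m, τ = 91.23 × 0.695 = 63.4 N·m clockwise.
Net moment of the loads = 1130 N·m clockwise.
The upward force F acts at the right end, arm 3.7 m, giving F × 3.7 counterclockwise.
Setting net torque to zero: F × 3.7 = 1130 → F = 1130 / 3.7 = 305 N.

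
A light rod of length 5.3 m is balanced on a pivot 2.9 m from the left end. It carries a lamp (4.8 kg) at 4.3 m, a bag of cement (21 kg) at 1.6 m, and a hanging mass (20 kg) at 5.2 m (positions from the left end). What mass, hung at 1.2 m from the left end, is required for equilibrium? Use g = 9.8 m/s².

m ≈ 15 kg

Choose the pivot (at 2.9 m from the left end) as the axis so the support reaction has zero arm there.
Lamp: 4.8 × 9.8 = 47.04 N down at 4.3 m → arm 1.4 m, τ = 47.04 × 1.4 = 65.86 N·m clockwise.
Bag of cement: 21 × 9.8 = 205.8 N down at 1.6 m → arm 1.3 m, τ = 205.8 × 1.3 = 267.5 N·m counterclockwise.
Hanging mass: 20 × 9.8 = 196 N down at 5.2 m → arm 2.3 m, τ = 196 × 2.3 = 450.8 N·m clockwise.
Net moment of known loads = 249.2 N·m clockwise.
An unknown mass m at 1.2 m has arm 1.7 m; its moment is m·g·1.7 counterclockwise.
Balancing moments: m × 9.8 × 1.7 = 249.2, giving m = 249.2 / (9.8 × 1.7) = 15 kg.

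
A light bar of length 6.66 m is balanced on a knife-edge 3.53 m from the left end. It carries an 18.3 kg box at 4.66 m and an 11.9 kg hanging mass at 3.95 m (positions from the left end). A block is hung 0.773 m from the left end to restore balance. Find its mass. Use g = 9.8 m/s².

m ≈ 9.31 kg

Taking torques about the knife-edge (at 3.53 m from the left end):
Box: 18.3 × 9.8 = 179.3 N down at 4.66 m → arm 1.13 m, τ = 179.3 × 1.13 = 202.6 N·m clockwise.
Hanging mass: 11.9 × 9.8 = 116.6 N down at 3.95 m → arm 0.42 m, τ = 116.6 × 0.42 = 48.97 N·m clockwise.
Net moment of known loads = 251.6 N·m clockwise.
An unknown mass m at 0.773 m has arm 2.757 m; its moment is m·g·2.757 counterclockwise.
Setting net torque to zero: m × 9.8 × 2.757 = 251.6 → m = 251.6 / (9.8 × 2.757) = 9.31 kg.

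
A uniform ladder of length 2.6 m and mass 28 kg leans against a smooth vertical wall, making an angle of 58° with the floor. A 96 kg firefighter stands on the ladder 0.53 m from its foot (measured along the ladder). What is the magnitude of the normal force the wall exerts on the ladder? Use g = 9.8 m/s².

Taking torques about the foot of the ladder:
Ladder weight 28×9.8 = 274.4 N acts at 1.3 m along the ladder; its horizontal arm is 1.3·cos58° = 0.6889 m → τ = 189 N·m clockwise.
Firefighter: 96×9.8 = 940.8 N at 0.53 m → arm 0.2809 m → τ = 264.3 N·m clockwise.
Wall normal N acts horizontally at the top; its moment arm is the height L sinθ = 2.6·sin58° = 2.205 m, counterclockwise.
For rotational equilibrium, N × 2.205 = 453.3, so N = 206 N.

N_wall ≈ 206 N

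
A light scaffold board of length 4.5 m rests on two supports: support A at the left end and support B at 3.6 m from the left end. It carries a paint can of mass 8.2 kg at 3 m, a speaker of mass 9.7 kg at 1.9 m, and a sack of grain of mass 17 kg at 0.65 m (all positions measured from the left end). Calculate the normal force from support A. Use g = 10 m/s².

Taking torques about support B:
Paint can: 8.2 × 10 = 82 N down at 3 m → arm 0.6 m, τ = 82 × 0.6 = 49.2 N·m counterclockwise.
Speaker: 9.7 × 10 = 97 N down at 1.9 m → arm 1.7 m, τ = 97 × 1.7 = 164.9 N·m counterclockwise.
Sack of grain: 17 × 10 = 170 N down at 0.65 m → arm 2.95 m, τ = 170 × 2.95 = 501.5 N·m counterclockwise.
Net load moment about support B = 715.6 N·m counterclockwise.
Reaction R at support A is upward at 0 m, arm 3.6 m → moment R × 3.6 clockwise.
For rotational equilibrium, R × 3.6 = 715.6, so R = 199 N.

R_A ≈ 199 N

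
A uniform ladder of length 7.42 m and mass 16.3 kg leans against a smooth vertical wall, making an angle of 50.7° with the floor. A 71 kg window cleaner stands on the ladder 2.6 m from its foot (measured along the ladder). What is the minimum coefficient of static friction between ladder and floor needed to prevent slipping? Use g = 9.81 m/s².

μ_min ≈ 0.31

Choose the foot of the ladder as the axis so the floor normal and friction both act there and drop out.
Ladder weight 16.3×9.81 = 159.9 N acts at 3.71 m along the ladder; its horizontal arm is 3.71·cos50.7° = 2.35 m → τ = 375.8 N·m clockwise.
Window cleaner: 71×9.81 = 696.5 N at 2.6 m → arm 1.647 m → τ = 1147 N·m clockwise.
Wall normal N acts horizontally at the top; its moment arm is the height L sinθ = 7.42·sin50.7° = 5.742 m, counterclockwise.
For rotational equilibrium, N × 5.742 = 1523, so N = 265.2 N.
ΣFx = 0 ⇒ f = N_wall = 265.2 N. ΣFy = 0 ⇒ N_floor = 856.4 N.
μ_min = f / N_floor = 265.2 / 856.4 = 0.31.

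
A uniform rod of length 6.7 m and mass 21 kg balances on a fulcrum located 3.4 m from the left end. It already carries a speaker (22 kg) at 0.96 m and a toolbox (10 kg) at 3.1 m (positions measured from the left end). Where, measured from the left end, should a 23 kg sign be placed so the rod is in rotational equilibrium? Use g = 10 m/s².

x ≈ 5.91 m from the left end

Sum moments about the fulcrum (at 3.4 m from the left end) (the support reaction has zero arm there).
Beam weight: 21 × 10 = 210 N down at 3.35 m → arm 0.05 m, τ = 210 × 0.05 = 10.5 N·m counterclockwise.
Speaker: 22 × 10 = 220 N down at 0.96 m → arm 2.44 m, τ = 220 × 2.44 = 536.8 N·m counterclockwise.
Toolbox: 10 × 10 = 100 N down at 3.1 m → arm 0.3 m, τ = 100 × 0.3 = 30 N·m counterclockwise.
Net moment of existing loads = 577.3 N·m counterclockwise.
The sign weighs 23 × 10 = 230 N and must supply an equal clockwise moment, so its lever arm about the fulcrum is 577.3 / 230 = 2.51 m.
That puts it at 3.4 + 2.51 = 5.91 m from the left end.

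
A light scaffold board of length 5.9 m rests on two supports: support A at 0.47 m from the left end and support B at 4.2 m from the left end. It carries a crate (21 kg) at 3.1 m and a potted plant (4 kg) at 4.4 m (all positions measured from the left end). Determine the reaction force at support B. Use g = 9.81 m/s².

About support A:
Crate: 21 × 9.81 = 206 N down at 3.1 m → arm 2.63 m, τ = 206 × 2.63 = 541.8 N·m clockwise.
Potted plant: 4 × 9.81 = 39.24 N down at 4.4 m → arm 3.93 m, τ = 39.24 × 3.93 = 154.2 N·m clockwise.
Net load moment about support A = 696 N·m clockwise.
Reaction R at support B is upward at 4.2 m, arm 3.73 m → moment R × 3.73 counterclockwise.
Balancing moments: R × 3.73 = 696, giving R = 187 N.

R_B ≈ 187 N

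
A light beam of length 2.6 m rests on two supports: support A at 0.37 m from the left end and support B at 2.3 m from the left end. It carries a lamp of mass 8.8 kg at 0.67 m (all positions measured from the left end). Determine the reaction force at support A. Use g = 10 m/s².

Sum moments about support B (its reaction then has zero moment arm).
Lamp: 8.8 × 10 = 88 N down at 0.67 m → arm 1.63 m, τ = 88 × 1.63 = 143.4 N·m counterclockwise.
Net load moment about support B = 143.4 N·m counterclockwise.
Reaction R at support A is upward at 0.37 m, arm 1.93 m → moment R × 1.93 clockwise.
For rotational equilibrium, R × 1.93 = 143.4, so R = 74.3 N.

R_A ≈ 74.3 N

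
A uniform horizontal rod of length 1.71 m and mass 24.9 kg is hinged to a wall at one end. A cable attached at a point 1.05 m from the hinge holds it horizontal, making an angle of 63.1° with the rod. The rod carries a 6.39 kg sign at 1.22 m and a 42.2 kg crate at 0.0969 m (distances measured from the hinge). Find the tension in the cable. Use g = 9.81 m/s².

Sum moments about the hinge (the unknown hinge reaction has zero arm there).
Beam weight: 24.9 × 9.81 = 244.3 N down at 0.855 m → arm 0.855 m, τ = 244.3 × 0.855 = 208.9 N·m clockwise.
Sign: 6.39 × 9.81 = 62.69 N down at 1.22 m → arm 1.22 m, τ = 62.69 × 1.22 = 76.48 N·m clockwise.
Crate: 42.2 × 9.81 = 414 N down at 0.0969 m → arm 0.0969 m, τ = 414 × 0.0969 = 40.12 N·m clockwise.
Total clockwise load moment = 325.5 N·m.
The cable tension T acts at 1.05 m; only its component perpendicular to the rod, T sinθ, produces torque. sin 63.1° = 0.8918.
For rotational equilibrium, T × 1.05 × 0.8918 = 325.5, so T = 325.5 / 0.9364 = 348 N.

T ≈ 348 N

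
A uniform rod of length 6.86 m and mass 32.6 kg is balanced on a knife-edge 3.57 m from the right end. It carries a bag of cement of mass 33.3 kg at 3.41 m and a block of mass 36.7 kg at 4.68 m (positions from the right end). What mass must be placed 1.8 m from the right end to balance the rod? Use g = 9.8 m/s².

Sum moments about the knife-edge (at 3.57 m from the right end) (the support reaction has zero arm there).
Beam weight: 32.6 × 9.8 = 319.5 N down at 3.43 m → arm 0.14 m, τ = 319.5 × 0.14 = 44.73 N·m clockwise.
Bag of cement: 33.3 × 9.8 = 326.3 N down at 3.41 m → arm 0.16 m, τ = 326.3 × 0.16 = 52.21 N·m clockwise.
Block: 36.7 × 9.8 = 359.7 N down at 4.68 m → arm 1.11 m, τ = 359.7 × 1.11 = 399.3 N·m counterclockwise.
Net moment of known loads = 302.4 N·m counterclockwise.
An unknown mass m at 1.8 m has arm 1.77 m; its moment is m·g·1.77 clockwise.
Setting net torque to zero: m × 9.8 × 1.77 = 302.4 → m = 302.4 / (9.8 × 1.77) = 17.4 kg.

m ≈ 17.4 kg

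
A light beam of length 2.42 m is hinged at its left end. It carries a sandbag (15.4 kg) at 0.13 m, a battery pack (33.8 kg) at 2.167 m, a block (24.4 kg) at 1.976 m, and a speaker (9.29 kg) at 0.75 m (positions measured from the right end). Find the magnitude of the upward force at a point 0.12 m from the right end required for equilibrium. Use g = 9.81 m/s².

F ≈ 299 N

Choose the left end as the axis so the unknown pivot reaction has zero arm there.
Sandbag: 15.4 × 9.81 = 151.1 N down at 0.13 m → arm 2.29 m, τ = 151.1 × 2.29 = 346 N·m clockwise.
Battery pack: 33.8 × 9.81 = 331.6 N down at 2.167 m → arm 0.253 m, τ = 331.6 × 0.253 = 83.89 N·m clockwise.
Block: 24.4 × 9.81 = 239.4 N down at 1.976 m → arm 0.444 m, τ = 239.4 × 0.444 = 106.3 N·m clockwise.
Speaker: 9.29 × 9.81 = 91.13 N down at 0.75 m → arm 1.67 m, τ = 91.13 × 1.67 = 152.2 N·m clockwise.
Net moment of the loads = 688.4 N·m clockwise.
The upward force F acts at a point 0.12 m from the right end, arm 2.3 m, giving F × 2.3 counterclockwise.
Στ = 0 ⇒ F × 2.3 = 688.4 ⇒ F = 688.4 / 2.3 = 299 N.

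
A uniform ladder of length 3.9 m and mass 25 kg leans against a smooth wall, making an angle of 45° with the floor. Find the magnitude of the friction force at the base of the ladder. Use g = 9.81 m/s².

f ≈ 123 N

Sum moments about the foot of the ladder (the floor normal and friction both act there and drop out).
Ladder weight 25×9.81 = 245.2 N acts at 1.95 m along the ladder; its horizontal arm is 1.95·cos45° = 1.379 m → τ = 338.1 N·m clockwise.
Wall normal N acts horizontally at the top; its moment arm is the height L sinθ = 3.9·sin45° = 2.758 m, counterclockwise.
Setting net torque to zero: N × 2.758 = 338.1 → N = 123 N.
ΣFx = 0: friction at the foot balances the wall's push, so f = N_wall = 123 N.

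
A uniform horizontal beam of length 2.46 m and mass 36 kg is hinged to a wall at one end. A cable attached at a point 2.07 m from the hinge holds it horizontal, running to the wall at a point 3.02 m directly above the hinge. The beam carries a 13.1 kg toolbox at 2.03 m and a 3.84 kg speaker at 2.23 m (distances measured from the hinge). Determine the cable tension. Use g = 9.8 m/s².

T ≈ 456 N

About the hinge:
Beam weight: 36 × 9.8 = 352.8 N down at 1.23 m → arm 1.23 m, τ = 352.8 × 1.23 = 433.9 N·m clockwise.
Toolbox: 13.1 × 9.8 = 128.4 N down at 2.03 m → arm 2.03 m, τ = 128.4 × 2.03 = 260.7 N·m clockwise.
Speaker: 3.84 × 9.8 = 37.63 N down at 2.23 m → arm 2.23 m, τ = 37.63 × 2.23 = 83.91 N·m clockwise.
Total clockwise load moment = 778.5 N·m.
The cable tension T acts at 2.07 m; only its component perpendicular to the beam, T sinθ, produces torque. sinθ = h/√(h²+d²) = 3.02/√(3.02²+2.07²) = 0.8248.
For rotational equilibrium, T × 2.07 × 0.8248 = 778.5, so T = 778.5 / 1.707 = 456 N.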